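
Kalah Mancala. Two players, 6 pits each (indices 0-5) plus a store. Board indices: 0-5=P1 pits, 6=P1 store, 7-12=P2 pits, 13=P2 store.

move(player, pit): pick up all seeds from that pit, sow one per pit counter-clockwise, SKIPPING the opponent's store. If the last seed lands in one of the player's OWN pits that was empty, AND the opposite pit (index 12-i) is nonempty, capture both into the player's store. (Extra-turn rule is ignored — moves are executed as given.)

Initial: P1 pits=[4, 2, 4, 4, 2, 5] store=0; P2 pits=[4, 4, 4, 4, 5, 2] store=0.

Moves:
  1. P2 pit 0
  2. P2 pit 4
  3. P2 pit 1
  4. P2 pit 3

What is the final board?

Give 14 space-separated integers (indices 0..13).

Answer: 6 4 6 5 2 5 0 0 0 6 0 2 5 3

Derivation:
Move 1: P2 pit0 -> P1=[4,2,4,4,2,5](0) P2=[0,5,5,5,6,2](0)
Move 2: P2 pit4 -> P1=[5,3,5,5,2,5](0) P2=[0,5,5,5,0,3](1)
Move 3: P2 pit1 -> P1=[5,3,5,5,2,5](0) P2=[0,0,6,6,1,4](2)
Move 4: P2 pit3 -> P1=[6,4,6,5,2,5](0) P2=[0,0,6,0,2,5](3)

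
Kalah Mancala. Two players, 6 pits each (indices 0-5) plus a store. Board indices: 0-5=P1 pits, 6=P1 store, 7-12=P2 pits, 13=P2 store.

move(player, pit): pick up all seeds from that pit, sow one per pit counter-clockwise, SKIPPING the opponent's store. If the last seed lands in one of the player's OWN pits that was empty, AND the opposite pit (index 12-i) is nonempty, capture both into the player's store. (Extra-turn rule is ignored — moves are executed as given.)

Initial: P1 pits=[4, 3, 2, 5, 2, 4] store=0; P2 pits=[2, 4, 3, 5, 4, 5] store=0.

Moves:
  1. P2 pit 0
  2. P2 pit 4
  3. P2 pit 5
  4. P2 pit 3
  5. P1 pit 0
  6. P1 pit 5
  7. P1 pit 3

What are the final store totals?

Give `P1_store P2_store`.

Answer: 3 3

Derivation:
Move 1: P2 pit0 -> P1=[4,3,2,5,2,4](0) P2=[0,5,4,5,4,5](0)
Move 2: P2 pit4 -> P1=[5,4,2,5,2,4](0) P2=[0,5,4,5,0,6](1)
Move 3: P2 pit5 -> P1=[6,5,3,6,3,4](0) P2=[0,5,4,5,0,0](2)
Move 4: P2 pit3 -> P1=[7,6,3,6,3,4](0) P2=[0,5,4,0,1,1](3)
Move 5: P1 pit0 -> P1=[0,7,4,7,4,5](1) P2=[1,5,4,0,1,1](3)
Move 6: P1 pit5 -> P1=[0,7,4,7,4,0](2) P2=[2,6,5,1,1,1](3)
Move 7: P1 pit3 -> P1=[0,7,4,0,5,1](3) P2=[3,7,6,2,1,1](3)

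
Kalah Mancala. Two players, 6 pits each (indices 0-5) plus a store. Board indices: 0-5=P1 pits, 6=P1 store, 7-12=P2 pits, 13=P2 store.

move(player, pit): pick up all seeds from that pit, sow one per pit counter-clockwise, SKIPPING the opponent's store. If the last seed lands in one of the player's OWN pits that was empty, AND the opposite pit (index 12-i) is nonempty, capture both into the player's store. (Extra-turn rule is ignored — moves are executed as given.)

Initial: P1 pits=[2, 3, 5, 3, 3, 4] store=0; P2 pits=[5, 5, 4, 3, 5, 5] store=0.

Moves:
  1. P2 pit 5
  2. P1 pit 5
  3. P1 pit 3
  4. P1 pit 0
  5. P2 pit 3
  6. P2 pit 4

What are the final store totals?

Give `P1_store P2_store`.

Answer: 8 3

Derivation:
Move 1: P2 pit5 -> P1=[3,4,6,4,3,4](0) P2=[5,5,4,3,5,0](1)
Move 2: P1 pit5 -> P1=[3,4,6,4,3,0](1) P2=[6,6,5,3,5,0](1)
Move 3: P1 pit3 -> P1=[3,4,6,0,4,1](2) P2=[7,6,5,3,5,0](1)
Move 4: P1 pit0 -> P1=[0,5,7,0,4,1](8) P2=[7,6,0,3,5,0](1)
Move 5: P2 pit3 -> P1=[0,5,7,0,4,1](8) P2=[7,6,0,0,6,1](2)
Move 6: P2 pit4 -> P1=[1,6,8,1,4,1](8) P2=[7,6,0,0,0,2](3)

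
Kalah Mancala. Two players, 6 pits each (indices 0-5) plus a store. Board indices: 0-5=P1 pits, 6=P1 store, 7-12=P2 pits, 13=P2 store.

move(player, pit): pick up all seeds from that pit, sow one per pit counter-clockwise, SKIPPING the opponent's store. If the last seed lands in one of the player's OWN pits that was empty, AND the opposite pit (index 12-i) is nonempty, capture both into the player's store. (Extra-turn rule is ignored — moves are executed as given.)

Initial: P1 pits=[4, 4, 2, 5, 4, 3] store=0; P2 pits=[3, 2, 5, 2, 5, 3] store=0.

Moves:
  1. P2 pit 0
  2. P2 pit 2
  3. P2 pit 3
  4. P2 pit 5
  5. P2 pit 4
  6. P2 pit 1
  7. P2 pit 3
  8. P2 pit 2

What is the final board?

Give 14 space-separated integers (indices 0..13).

Answer: 8 0 0 7 5 3 0 0 0 0 0 1 1 17

Derivation:
Move 1: P2 pit0 -> P1=[4,4,2,5,4,3](0) P2=[0,3,6,3,5,3](0)
Move 2: P2 pit2 -> P1=[5,5,2,5,4,3](0) P2=[0,3,0,4,6,4](1)
Move 3: P2 pit3 -> P1=[6,5,2,5,4,3](0) P2=[0,3,0,0,7,5](2)
Move 4: P2 pit5 -> P1=[7,6,3,6,4,3](0) P2=[0,3,0,0,7,0](3)
Move 5: P2 pit4 -> P1=[8,7,4,7,5,3](0) P2=[0,3,0,0,0,1](4)
Move 6: P2 pit1 -> P1=[8,0,4,7,5,3](0) P2=[0,0,1,1,0,1](12)
Move 7: P2 pit3 -> P1=[8,0,4,7,5,3](0) P2=[0,0,1,0,1,1](12)
Move 8: P2 pit2 -> P1=[8,0,0,7,5,3](0) P2=[0,0,0,0,1,1](17)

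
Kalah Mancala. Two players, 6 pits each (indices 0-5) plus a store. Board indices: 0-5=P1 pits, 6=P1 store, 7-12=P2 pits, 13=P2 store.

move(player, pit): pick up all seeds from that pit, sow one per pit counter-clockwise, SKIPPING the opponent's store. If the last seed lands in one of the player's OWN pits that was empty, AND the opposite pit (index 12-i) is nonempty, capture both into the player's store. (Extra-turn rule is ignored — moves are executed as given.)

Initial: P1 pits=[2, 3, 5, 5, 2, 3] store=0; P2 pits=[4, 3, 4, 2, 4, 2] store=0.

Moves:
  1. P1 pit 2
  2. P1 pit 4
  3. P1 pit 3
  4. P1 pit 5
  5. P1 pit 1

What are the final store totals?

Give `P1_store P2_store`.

Answer: 4 0

Derivation:
Move 1: P1 pit2 -> P1=[2,3,0,6,3,4](1) P2=[5,3,4,2,4,2](0)
Move 2: P1 pit4 -> P1=[2,3,0,6,0,5](2) P2=[6,3,4,2,4,2](0)
Move 3: P1 pit3 -> P1=[2,3,0,0,1,6](3) P2=[7,4,5,2,4,2](0)
Move 4: P1 pit5 -> P1=[2,3,0,0,1,0](4) P2=[8,5,6,3,5,2](0)
Move 5: P1 pit1 -> P1=[2,0,1,1,2,0](4) P2=[8,5,6,3,5,2](0)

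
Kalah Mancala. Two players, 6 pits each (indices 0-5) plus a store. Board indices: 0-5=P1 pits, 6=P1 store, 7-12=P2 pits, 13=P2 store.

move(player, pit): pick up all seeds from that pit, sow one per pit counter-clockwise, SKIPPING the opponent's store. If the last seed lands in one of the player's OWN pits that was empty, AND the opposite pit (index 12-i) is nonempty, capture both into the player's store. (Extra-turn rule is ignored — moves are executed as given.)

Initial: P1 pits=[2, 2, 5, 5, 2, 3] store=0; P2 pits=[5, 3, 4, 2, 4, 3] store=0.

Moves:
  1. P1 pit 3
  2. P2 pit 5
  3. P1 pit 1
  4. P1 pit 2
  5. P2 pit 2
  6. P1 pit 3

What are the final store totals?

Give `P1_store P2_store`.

Answer: 2 2

Derivation:
Move 1: P1 pit3 -> P1=[2,2,5,0,3,4](1) P2=[6,4,4,2,4,3](0)
Move 2: P2 pit5 -> P1=[3,3,5,0,3,4](1) P2=[6,4,4,2,4,0](1)
Move 3: P1 pit1 -> P1=[3,0,6,1,4,4](1) P2=[6,4,4,2,4,0](1)
Move 4: P1 pit2 -> P1=[3,0,0,2,5,5](2) P2=[7,5,4,2,4,0](1)
Move 5: P2 pit2 -> P1=[3,0,0,2,5,5](2) P2=[7,5,0,3,5,1](2)
Move 6: P1 pit3 -> P1=[3,0,0,0,6,6](2) P2=[7,5,0,3,5,1](2)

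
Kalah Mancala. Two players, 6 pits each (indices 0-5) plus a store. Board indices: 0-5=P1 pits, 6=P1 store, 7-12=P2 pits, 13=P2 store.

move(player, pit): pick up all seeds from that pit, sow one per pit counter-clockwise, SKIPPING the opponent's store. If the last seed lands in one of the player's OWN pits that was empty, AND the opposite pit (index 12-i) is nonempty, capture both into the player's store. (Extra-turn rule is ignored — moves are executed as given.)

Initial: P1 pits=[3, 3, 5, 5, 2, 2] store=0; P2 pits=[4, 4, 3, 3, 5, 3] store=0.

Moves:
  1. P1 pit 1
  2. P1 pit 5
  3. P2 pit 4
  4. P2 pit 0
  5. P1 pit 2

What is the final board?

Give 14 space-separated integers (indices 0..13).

Answer: 4 1 0 7 4 1 2 1 6 5 4 1 5 1

Derivation:
Move 1: P1 pit1 -> P1=[3,0,6,6,3,2](0) P2=[4,4,3,3,5,3](0)
Move 2: P1 pit5 -> P1=[3,0,6,6,3,0](1) P2=[5,4,3,3,5,3](0)
Move 3: P2 pit4 -> P1=[4,1,7,6,3,0](1) P2=[5,4,3,3,0,4](1)
Move 4: P2 pit0 -> P1=[4,1,7,6,3,0](1) P2=[0,5,4,4,1,5](1)
Move 5: P1 pit2 -> P1=[4,1,0,7,4,1](2) P2=[1,6,5,4,1,5](1)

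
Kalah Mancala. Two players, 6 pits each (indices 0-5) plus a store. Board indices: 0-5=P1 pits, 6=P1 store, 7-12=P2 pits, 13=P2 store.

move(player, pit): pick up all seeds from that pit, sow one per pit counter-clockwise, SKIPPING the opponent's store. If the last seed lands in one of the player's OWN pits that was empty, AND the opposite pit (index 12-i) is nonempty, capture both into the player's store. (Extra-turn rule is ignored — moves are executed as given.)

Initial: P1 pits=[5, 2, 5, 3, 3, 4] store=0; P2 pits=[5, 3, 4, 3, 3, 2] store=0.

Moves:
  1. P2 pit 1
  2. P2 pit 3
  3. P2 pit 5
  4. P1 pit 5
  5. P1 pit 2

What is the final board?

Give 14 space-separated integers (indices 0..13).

Move 1: P2 pit1 -> P1=[5,2,5,3,3,4](0) P2=[5,0,5,4,4,2](0)
Move 2: P2 pit3 -> P1=[6,2,5,3,3,4](0) P2=[5,0,5,0,5,3](1)
Move 3: P2 pit5 -> P1=[7,3,5,3,3,4](0) P2=[5,0,5,0,5,0](2)
Move 4: P1 pit5 -> P1=[7,3,5,3,3,0](1) P2=[6,1,6,0,5,0](2)
Move 5: P1 pit2 -> P1=[7,3,0,4,4,1](2) P2=[7,1,6,0,5,0](2)

Answer: 7 3 0 4 4 1 2 7 1 6 0 5 0 2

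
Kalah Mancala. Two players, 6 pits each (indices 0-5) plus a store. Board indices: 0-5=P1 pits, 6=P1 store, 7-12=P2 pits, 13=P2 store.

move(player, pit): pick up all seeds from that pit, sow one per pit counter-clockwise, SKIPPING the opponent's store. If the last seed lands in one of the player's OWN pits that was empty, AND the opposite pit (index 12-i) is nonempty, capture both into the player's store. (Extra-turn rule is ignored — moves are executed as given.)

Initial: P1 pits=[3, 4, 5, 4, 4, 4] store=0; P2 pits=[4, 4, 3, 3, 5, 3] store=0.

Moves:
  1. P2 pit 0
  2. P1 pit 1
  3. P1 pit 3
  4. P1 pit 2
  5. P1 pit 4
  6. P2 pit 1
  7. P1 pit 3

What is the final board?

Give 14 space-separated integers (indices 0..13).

Move 1: P2 pit0 -> P1=[3,4,5,4,4,4](0) P2=[0,5,4,4,6,3](0)
Move 2: P1 pit1 -> P1=[3,0,6,5,5,5](0) P2=[0,5,4,4,6,3](0)
Move 3: P1 pit3 -> P1=[3,0,6,0,6,6](1) P2=[1,6,4,4,6,3](0)
Move 4: P1 pit2 -> P1=[3,0,0,1,7,7](2) P2=[2,7,4,4,6,3](0)
Move 5: P1 pit4 -> P1=[3,0,0,1,0,8](3) P2=[3,8,5,5,7,3](0)
Move 6: P2 pit1 -> P1=[4,1,1,1,0,8](3) P2=[3,0,6,6,8,4](1)
Move 7: P1 pit3 -> P1=[4,1,1,0,1,8](3) P2=[3,0,6,6,8,4](1)

Answer: 4 1 1 0 1 8 3 3 0 6 6 8 4 1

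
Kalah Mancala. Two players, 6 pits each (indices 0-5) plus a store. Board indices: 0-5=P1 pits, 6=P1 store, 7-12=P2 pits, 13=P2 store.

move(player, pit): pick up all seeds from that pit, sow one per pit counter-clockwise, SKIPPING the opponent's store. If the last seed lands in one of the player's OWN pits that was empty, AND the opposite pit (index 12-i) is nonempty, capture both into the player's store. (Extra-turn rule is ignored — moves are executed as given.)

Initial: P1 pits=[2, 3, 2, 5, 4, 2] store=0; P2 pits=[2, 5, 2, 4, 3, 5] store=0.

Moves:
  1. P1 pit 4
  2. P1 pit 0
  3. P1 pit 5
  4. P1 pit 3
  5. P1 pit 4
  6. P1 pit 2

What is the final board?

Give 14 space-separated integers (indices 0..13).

Move 1: P1 pit4 -> P1=[2,3,2,5,0,3](1) P2=[3,6,2,4,3,5](0)
Move 2: P1 pit0 -> P1=[0,4,3,5,0,3](1) P2=[3,6,2,4,3,5](0)
Move 3: P1 pit5 -> P1=[0,4,3,5,0,0](2) P2=[4,7,2,4,3,5](0)
Move 4: P1 pit3 -> P1=[0,4,3,0,1,1](3) P2=[5,8,2,4,3,5](0)
Move 5: P1 pit4 -> P1=[0,4,3,0,0,2](3) P2=[5,8,2,4,3,5](0)
Move 6: P1 pit2 -> P1=[0,4,0,1,1,3](3) P2=[5,8,2,4,3,5](0)

Answer: 0 4 0 1 1 3 3 5 8 2 4 3 5 0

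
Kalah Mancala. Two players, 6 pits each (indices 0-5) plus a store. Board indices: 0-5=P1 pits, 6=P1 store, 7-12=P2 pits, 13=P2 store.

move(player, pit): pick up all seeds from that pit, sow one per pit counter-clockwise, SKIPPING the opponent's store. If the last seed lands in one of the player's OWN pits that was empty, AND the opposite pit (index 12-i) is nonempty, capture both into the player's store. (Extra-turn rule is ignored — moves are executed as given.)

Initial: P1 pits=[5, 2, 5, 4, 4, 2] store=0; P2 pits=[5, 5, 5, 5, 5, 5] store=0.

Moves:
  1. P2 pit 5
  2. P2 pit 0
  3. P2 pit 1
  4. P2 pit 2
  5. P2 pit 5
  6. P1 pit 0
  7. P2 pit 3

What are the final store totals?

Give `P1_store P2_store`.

Answer: 0 12

Derivation:
Move 1: P2 pit5 -> P1=[6,3,6,5,4,2](0) P2=[5,5,5,5,5,0](1)
Move 2: P2 pit0 -> P1=[0,3,6,5,4,2](0) P2=[0,6,6,6,6,0](8)
Move 3: P2 pit1 -> P1=[1,3,6,5,4,2](0) P2=[0,0,7,7,7,1](9)
Move 4: P2 pit2 -> P1=[2,4,7,5,4,2](0) P2=[0,0,0,8,8,2](10)
Move 5: P2 pit5 -> P1=[3,4,7,5,4,2](0) P2=[0,0,0,8,8,0](11)
Move 6: P1 pit0 -> P1=[0,5,8,6,4,2](0) P2=[0,0,0,8,8,0](11)
Move 7: P2 pit3 -> P1=[1,6,9,7,5,2](0) P2=[0,0,0,0,9,1](12)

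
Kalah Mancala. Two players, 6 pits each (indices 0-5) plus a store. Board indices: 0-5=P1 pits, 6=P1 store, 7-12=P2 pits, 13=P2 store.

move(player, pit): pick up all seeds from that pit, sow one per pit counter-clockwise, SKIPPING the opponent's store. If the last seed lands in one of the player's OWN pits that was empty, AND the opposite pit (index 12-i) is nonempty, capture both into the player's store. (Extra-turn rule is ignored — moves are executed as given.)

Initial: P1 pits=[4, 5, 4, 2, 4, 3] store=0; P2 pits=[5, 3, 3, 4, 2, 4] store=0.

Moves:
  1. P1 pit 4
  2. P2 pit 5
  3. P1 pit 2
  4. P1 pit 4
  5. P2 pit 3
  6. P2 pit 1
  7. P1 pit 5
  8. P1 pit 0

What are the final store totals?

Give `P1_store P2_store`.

Move 1: P1 pit4 -> P1=[4,5,4,2,0,4](1) P2=[6,4,3,4,2,4](0)
Move 2: P2 pit5 -> P1=[5,6,5,2,0,4](1) P2=[6,4,3,4,2,0](1)
Move 3: P1 pit2 -> P1=[5,6,0,3,1,5](2) P2=[7,4,3,4,2,0](1)
Move 4: P1 pit4 -> P1=[5,6,0,3,0,6](2) P2=[7,4,3,4,2,0](1)
Move 5: P2 pit3 -> P1=[6,6,0,3,0,6](2) P2=[7,4,3,0,3,1](2)
Move 6: P2 pit1 -> P1=[6,6,0,3,0,6](2) P2=[7,0,4,1,4,2](2)
Move 7: P1 pit5 -> P1=[6,6,0,3,0,0](3) P2=[8,1,5,2,5,2](2)
Move 8: P1 pit0 -> P1=[0,7,1,4,1,1](4) P2=[8,1,5,2,5,2](2)

Answer: 4 2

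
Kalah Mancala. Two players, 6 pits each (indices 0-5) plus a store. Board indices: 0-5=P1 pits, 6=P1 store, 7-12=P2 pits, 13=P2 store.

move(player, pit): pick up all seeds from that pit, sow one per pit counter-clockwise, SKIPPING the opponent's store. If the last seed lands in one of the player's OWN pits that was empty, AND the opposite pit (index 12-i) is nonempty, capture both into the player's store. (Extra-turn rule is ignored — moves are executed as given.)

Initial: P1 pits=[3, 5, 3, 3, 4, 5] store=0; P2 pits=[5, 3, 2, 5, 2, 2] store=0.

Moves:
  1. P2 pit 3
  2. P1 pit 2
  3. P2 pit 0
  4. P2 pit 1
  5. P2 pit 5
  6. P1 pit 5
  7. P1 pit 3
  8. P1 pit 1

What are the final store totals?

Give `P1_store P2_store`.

Move 1: P2 pit3 -> P1=[4,6,3,3,4,5](0) P2=[5,3,2,0,3,3](1)
Move 2: P1 pit2 -> P1=[4,6,0,4,5,6](0) P2=[5,3,2,0,3,3](1)
Move 3: P2 pit0 -> P1=[4,6,0,4,5,6](0) P2=[0,4,3,1,4,4](1)
Move 4: P2 pit1 -> P1=[4,6,0,4,5,6](0) P2=[0,0,4,2,5,5](1)
Move 5: P2 pit5 -> P1=[5,7,1,5,5,6](0) P2=[0,0,4,2,5,0](2)
Move 6: P1 pit5 -> P1=[5,7,1,5,5,0](1) P2=[1,1,5,3,6,0](2)
Move 7: P1 pit3 -> P1=[5,7,1,0,6,1](2) P2=[2,2,5,3,6,0](2)
Move 8: P1 pit1 -> P1=[5,0,2,1,7,2](3) P2=[3,3,5,3,6,0](2)

Answer: 3 2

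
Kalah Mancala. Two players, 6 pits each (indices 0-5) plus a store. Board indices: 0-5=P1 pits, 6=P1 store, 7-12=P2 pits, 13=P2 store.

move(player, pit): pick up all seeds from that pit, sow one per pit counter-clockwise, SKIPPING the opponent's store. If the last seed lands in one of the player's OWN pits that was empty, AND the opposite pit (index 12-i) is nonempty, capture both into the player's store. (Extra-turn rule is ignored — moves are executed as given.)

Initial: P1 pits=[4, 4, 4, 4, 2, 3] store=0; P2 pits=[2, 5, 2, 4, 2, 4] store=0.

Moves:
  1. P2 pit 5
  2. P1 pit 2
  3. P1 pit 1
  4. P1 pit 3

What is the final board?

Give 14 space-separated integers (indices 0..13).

Move 1: P2 pit5 -> P1=[5,5,5,4,2,3](0) P2=[2,5,2,4,2,0](1)
Move 2: P1 pit2 -> P1=[5,5,0,5,3,4](1) P2=[3,5,2,4,2,0](1)
Move 3: P1 pit1 -> P1=[5,0,1,6,4,5](2) P2=[3,5,2,4,2,0](1)
Move 4: P1 pit3 -> P1=[5,0,1,0,5,6](3) P2=[4,6,3,4,2,0](1)

Answer: 5 0 1 0 5 6 3 4 6 3 4 2 0 1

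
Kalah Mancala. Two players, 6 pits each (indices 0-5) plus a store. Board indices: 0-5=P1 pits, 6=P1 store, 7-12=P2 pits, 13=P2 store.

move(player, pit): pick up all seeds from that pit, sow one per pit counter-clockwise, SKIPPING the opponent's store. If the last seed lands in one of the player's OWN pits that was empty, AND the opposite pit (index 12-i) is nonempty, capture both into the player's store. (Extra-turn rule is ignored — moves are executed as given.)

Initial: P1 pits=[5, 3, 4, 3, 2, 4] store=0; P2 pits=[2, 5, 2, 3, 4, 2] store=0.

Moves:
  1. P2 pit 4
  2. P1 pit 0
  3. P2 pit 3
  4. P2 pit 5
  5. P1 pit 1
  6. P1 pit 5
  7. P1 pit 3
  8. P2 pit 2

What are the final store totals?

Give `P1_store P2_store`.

Move 1: P2 pit4 -> P1=[6,4,4,3,2,4](0) P2=[2,5,2,3,0,3](1)
Move 2: P1 pit0 -> P1=[0,5,5,4,3,5](1) P2=[2,5,2,3,0,3](1)
Move 3: P2 pit3 -> P1=[0,5,5,4,3,5](1) P2=[2,5,2,0,1,4](2)
Move 4: P2 pit5 -> P1=[1,6,6,4,3,5](1) P2=[2,5,2,0,1,0](3)
Move 5: P1 pit1 -> P1=[1,0,7,5,4,6](2) P2=[3,5,2,0,1,0](3)
Move 6: P1 pit5 -> P1=[1,0,7,5,4,0](3) P2=[4,6,3,1,2,0](3)
Move 7: P1 pit3 -> P1=[1,0,7,0,5,1](4) P2=[5,7,3,1,2,0](3)
Move 8: P2 pit2 -> P1=[0,0,7,0,5,1](4) P2=[5,7,0,2,3,0](5)

Answer: 4 5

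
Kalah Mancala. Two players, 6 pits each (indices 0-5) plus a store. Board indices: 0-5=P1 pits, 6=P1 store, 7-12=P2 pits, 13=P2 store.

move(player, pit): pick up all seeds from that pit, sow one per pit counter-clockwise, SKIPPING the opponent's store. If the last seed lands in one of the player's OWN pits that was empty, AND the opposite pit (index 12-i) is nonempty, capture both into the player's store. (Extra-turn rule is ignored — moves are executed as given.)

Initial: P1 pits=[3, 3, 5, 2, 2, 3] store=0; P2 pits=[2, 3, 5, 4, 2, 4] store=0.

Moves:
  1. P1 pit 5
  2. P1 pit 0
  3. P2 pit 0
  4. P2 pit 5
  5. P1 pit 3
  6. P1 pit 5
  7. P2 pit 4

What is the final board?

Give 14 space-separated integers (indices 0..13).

Answer: 1 5 7 0 3 0 3 0 5 6 5 0 1 2

Derivation:
Move 1: P1 pit5 -> P1=[3,3,5,2,2,0](1) P2=[3,4,5,4,2,4](0)
Move 2: P1 pit0 -> P1=[0,4,6,3,2,0](1) P2=[3,4,5,4,2,4](0)
Move 3: P2 pit0 -> P1=[0,4,6,3,2,0](1) P2=[0,5,6,5,2,4](0)
Move 4: P2 pit5 -> P1=[1,5,7,3,2,0](1) P2=[0,5,6,5,2,0](1)
Move 5: P1 pit3 -> P1=[1,5,7,0,3,1](2) P2=[0,5,6,5,2,0](1)
Move 6: P1 pit5 -> P1=[1,5,7,0,3,0](3) P2=[0,5,6,5,2,0](1)
Move 7: P2 pit4 -> P1=[1,5,7,0,3,0](3) P2=[0,5,6,5,0,1](2)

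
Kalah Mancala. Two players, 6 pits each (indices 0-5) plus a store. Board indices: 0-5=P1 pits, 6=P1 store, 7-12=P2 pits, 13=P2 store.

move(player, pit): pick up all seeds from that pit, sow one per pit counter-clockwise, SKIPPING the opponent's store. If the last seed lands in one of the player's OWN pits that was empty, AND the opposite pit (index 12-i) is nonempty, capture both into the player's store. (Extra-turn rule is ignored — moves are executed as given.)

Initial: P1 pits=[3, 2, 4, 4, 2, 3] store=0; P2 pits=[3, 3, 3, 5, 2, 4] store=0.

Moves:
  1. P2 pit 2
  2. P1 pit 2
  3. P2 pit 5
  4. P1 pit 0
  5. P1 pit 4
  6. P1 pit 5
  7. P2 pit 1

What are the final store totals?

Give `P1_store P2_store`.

Move 1: P2 pit2 -> P1=[3,2,4,4,2,3](0) P2=[3,3,0,6,3,5](0)
Move 2: P1 pit2 -> P1=[3,2,0,5,3,4](1) P2=[3,3,0,6,3,5](0)
Move 3: P2 pit5 -> P1=[4,3,1,6,3,4](1) P2=[3,3,0,6,3,0](1)
Move 4: P1 pit0 -> P1=[0,4,2,7,4,4](1) P2=[3,3,0,6,3,0](1)
Move 5: P1 pit4 -> P1=[0,4,2,7,0,5](2) P2=[4,4,0,6,3,0](1)
Move 6: P1 pit5 -> P1=[0,4,2,7,0,0](3) P2=[5,5,1,7,3,0](1)
Move 7: P2 pit1 -> P1=[0,4,2,7,0,0](3) P2=[5,0,2,8,4,1](2)

Answer: 3 2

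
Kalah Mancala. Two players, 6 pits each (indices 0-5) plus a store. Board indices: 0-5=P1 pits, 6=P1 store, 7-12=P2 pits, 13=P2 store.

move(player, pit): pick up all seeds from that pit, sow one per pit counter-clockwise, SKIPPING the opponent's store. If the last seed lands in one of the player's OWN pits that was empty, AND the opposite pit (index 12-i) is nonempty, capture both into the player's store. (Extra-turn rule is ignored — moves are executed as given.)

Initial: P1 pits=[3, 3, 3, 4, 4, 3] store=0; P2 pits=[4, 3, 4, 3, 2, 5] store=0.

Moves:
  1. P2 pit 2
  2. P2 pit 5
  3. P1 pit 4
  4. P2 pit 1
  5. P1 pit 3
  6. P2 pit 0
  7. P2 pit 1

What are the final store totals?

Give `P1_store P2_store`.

Move 1: P2 pit2 -> P1=[3,3,3,4,4,3](0) P2=[4,3,0,4,3,6](1)
Move 2: P2 pit5 -> P1=[4,4,4,5,5,3](0) P2=[4,3,0,4,3,0](2)
Move 3: P1 pit4 -> P1=[4,4,4,5,0,4](1) P2=[5,4,1,4,3,0](2)
Move 4: P2 pit1 -> P1=[0,4,4,5,0,4](1) P2=[5,0,2,5,4,0](7)
Move 5: P1 pit3 -> P1=[0,4,4,0,1,5](2) P2=[6,1,2,5,4,0](7)
Move 6: P2 pit0 -> P1=[0,4,4,0,1,5](2) P2=[0,2,3,6,5,1](8)
Move 7: P2 pit1 -> P1=[0,4,4,0,1,5](2) P2=[0,0,4,7,5,1](8)

Answer: 2 8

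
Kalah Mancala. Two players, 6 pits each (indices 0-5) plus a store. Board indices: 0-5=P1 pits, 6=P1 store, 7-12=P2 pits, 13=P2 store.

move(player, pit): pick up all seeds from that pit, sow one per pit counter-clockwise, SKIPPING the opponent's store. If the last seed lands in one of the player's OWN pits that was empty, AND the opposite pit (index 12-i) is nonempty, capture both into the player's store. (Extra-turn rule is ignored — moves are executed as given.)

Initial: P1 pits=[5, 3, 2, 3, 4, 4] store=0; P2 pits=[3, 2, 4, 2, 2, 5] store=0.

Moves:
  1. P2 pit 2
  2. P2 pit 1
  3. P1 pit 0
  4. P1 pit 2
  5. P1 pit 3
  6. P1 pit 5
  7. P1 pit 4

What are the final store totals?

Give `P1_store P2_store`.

Move 1: P2 pit2 -> P1=[5,3,2,3,4,4](0) P2=[3,2,0,3,3,6](1)
Move 2: P2 pit1 -> P1=[5,3,2,3,4,4](0) P2=[3,0,1,4,3,6](1)
Move 3: P1 pit0 -> P1=[0,4,3,4,5,5](0) P2=[3,0,1,4,3,6](1)
Move 4: P1 pit2 -> P1=[0,4,0,5,6,6](0) P2=[3,0,1,4,3,6](1)
Move 5: P1 pit3 -> P1=[0,4,0,0,7,7](1) P2=[4,1,1,4,3,6](1)
Move 6: P1 pit5 -> P1=[0,4,0,0,7,0](2) P2=[5,2,2,5,4,7](1)
Move 7: P1 pit4 -> P1=[0,4,0,0,0,1](3) P2=[6,3,3,6,5,7](1)

Answer: 3 1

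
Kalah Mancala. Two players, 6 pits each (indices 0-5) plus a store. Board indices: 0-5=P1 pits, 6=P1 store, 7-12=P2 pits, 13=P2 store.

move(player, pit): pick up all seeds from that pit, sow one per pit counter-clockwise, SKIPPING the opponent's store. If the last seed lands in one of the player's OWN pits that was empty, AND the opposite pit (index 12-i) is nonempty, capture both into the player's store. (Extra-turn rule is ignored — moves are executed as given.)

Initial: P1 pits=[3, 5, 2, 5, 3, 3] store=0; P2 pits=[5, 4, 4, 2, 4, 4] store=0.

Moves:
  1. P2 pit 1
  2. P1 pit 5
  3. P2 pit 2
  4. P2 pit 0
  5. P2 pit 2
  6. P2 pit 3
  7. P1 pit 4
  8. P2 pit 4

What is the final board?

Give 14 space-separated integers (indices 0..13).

Answer: 6 7 4 6 1 2 2 1 2 0 0 0 9 4

Derivation:
Move 1: P2 pit1 -> P1=[3,5,2,5,3,3](0) P2=[5,0,5,3,5,5](0)
Move 2: P1 pit5 -> P1=[3,5,2,5,3,0](1) P2=[6,1,5,3,5,5](0)
Move 3: P2 pit2 -> P1=[4,5,2,5,3,0](1) P2=[6,1,0,4,6,6](1)
Move 4: P2 pit0 -> P1=[4,5,2,5,3,0](1) P2=[0,2,1,5,7,7](2)
Move 5: P2 pit2 -> P1=[4,5,2,5,3,0](1) P2=[0,2,0,6,7,7](2)
Move 6: P2 pit3 -> P1=[5,6,3,5,3,0](1) P2=[0,2,0,0,8,8](3)
Move 7: P1 pit4 -> P1=[5,6,3,5,0,1](2) P2=[1,2,0,0,8,8](3)
Move 8: P2 pit4 -> P1=[6,7,4,6,1,2](2) P2=[1,2,0,0,0,9](4)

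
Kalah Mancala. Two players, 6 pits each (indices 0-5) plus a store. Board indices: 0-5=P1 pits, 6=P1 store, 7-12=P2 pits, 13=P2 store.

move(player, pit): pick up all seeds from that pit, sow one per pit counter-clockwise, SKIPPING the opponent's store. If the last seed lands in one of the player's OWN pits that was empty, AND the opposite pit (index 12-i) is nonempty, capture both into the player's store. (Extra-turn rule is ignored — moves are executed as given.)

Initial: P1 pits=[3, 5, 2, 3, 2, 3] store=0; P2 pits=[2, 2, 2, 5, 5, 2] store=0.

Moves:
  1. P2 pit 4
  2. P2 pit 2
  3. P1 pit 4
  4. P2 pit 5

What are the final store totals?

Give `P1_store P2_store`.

Move 1: P2 pit4 -> P1=[4,6,3,3,2,3](0) P2=[2,2,2,5,0,3](1)
Move 2: P2 pit2 -> P1=[4,0,3,3,2,3](0) P2=[2,2,0,6,0,3](8)
Move 3: P1 pit4 -> P1=[4,0,3,3,0,4](1) P2=[2,2,0,6,0,3](8)
Move 4: P2 pit5 -> P1=[5,1,3,3,0,4](1) P2=[2,2,0,6,0,0](9)

Answer: 1 9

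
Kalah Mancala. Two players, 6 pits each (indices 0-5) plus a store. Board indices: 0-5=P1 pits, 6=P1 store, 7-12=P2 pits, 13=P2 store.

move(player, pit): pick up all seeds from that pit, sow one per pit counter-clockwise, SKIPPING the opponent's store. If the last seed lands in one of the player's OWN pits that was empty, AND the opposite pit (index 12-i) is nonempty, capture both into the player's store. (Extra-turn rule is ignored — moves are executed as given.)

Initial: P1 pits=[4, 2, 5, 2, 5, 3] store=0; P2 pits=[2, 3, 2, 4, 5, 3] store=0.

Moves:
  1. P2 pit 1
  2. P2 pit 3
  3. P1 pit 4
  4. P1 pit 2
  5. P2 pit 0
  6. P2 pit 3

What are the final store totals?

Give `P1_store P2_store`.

Answer: 2 1

Derivation:
Move 1: P2 pit1 -> P1=[4,2,5,2,5,3](0) P2=[2,0,3,5,6,3](0)
Move 2: P2 pit3 -> P1=[5,3,5,2,5,3](0) P2=[2,0,3,0,7,4](1)
Move 3: P1 pit4 -> P1=[5,3,5,2,0,4](1) P2=[3,1,4,0,7,4](1)
Move 4: P1 pit2 -> P1=[5,3,0,3,1,5](2) P2=[4,1,4,0,7,4](1)
Move 5: P2 pit0 -> P1=[5,3,0,3,1,5](2) P2=[0,2,5,1,8,4](1)
Move 6: P2 pit3 -> P1=[5,3,0,3,1,5](2) P2=[0,2,5,0,9,4](1)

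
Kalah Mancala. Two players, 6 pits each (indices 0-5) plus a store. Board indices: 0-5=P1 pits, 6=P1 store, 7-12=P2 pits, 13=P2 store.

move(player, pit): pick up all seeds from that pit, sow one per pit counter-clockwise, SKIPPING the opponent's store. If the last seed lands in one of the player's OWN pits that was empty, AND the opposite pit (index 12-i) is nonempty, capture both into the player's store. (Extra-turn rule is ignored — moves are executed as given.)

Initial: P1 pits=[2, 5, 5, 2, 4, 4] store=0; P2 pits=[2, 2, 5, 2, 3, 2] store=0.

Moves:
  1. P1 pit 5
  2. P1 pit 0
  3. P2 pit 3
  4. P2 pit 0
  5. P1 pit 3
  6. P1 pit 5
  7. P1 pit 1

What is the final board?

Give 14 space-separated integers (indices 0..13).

Answer: 0 0 1 1 6 1 3 1 4 7 0 4 3 7

Derivation:
Move 1: P1 pit5 -> P1=[2,5,5,2,4,0](1) P2=[3,3,6,2,3,2](0)
Move 2: P1 pit0 -> P1=[0,6,6,2,4,0](1) P2=[3,3,6,2,3,2](0)
Move 3: P2 pit3 -> P1=[0,6,6,2,4,0](1) P2=[3,3,6,0,4,3](0)
Move 4: P2 pit0 -> P1=[0,6,0,2,4,0](1) P2=[0,4,7,0,4,3](7)
Move 5: P1 pit3 -> P1=[0,6,0,0,5,1](1) P2=[0,4,7,0,4,3](7)
Move 6: P1 pit5 -> P1=[0,6,0,0,5,0](2) P2=[0,4,7,0,4,3](7)
Move 7: P1 pit1 -> P1=[0,0,1,1,6,1](3) P2=[1,4,7,0,4,3](7)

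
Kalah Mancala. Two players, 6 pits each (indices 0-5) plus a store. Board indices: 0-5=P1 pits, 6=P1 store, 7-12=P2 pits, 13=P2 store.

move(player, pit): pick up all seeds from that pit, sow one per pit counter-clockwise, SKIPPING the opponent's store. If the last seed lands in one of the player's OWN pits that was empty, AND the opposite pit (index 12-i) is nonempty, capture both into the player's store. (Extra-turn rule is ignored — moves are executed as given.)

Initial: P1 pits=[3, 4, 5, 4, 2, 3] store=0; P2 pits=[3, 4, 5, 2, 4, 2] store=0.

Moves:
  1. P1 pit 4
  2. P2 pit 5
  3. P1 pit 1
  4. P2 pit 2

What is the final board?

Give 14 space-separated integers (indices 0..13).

Answer: 5 0 6 5 1 5 1 3 4 0 3 5 1 2

Derivation:
Move 1: P1 pit4 -> P1=[3,4,5,4,0,4](1) P2=[3,4,5,2,4,2](0)
Move 2: P2 pit5 -> P1=[4,4,5,4,0,4](1) P2=[3,4,5,2,4,0](1)
Move 3: P1 pit1 -> P1=[4,0,6,5,1,5](1) P2=[3,4,5,2,4,0](1)
Move 4: P2 pit2 -> P1=[5,0,6,5,1,5](1) P2=[3,4,0,3,5,1](2)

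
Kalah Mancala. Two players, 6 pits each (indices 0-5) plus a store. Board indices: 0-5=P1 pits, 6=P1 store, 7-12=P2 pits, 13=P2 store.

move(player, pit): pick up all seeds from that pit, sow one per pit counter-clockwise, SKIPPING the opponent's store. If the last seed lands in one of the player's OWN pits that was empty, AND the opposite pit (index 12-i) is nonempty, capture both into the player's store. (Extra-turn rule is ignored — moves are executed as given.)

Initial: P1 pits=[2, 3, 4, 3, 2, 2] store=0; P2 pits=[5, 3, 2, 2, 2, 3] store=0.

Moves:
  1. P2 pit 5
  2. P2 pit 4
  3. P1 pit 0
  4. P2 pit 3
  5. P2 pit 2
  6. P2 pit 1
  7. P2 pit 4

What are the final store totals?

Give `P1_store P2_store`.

Answer: 0 3

Derivation:
Move 1: P2 pit5 -> P1=[3,4,4,3,2,2](0) P2=[5,3,2,2,2,0](1)
Move 2: P2 pit4 -> P1=[3,4,4,3,2,2](0) P2=[5,3,2,2,0,1](2)
Move 3: P1 pit0 -> P1=[0,5,5,4,2,2](0) P2=[5,3,2,2,0,1](2)
Move 4: P2 pit3 -> P1=[0,5,5,4,2,2](0) P2=[5,3,2,0,1,2](2)
Move 5: P2 pit2 -> P1=[0,5,5,4,2,2](0) P2=[5,3,0,1,2,2](2)
Move 6: P2 pit1 -> P1=[0,5,5,4,2,2](0) P2=[5,0,1,2,3,2](2)
Move 7: P2 pit4 -> P1=[1,5,5,4,2,2](0) P2=[5,0,1,2,0,3](3)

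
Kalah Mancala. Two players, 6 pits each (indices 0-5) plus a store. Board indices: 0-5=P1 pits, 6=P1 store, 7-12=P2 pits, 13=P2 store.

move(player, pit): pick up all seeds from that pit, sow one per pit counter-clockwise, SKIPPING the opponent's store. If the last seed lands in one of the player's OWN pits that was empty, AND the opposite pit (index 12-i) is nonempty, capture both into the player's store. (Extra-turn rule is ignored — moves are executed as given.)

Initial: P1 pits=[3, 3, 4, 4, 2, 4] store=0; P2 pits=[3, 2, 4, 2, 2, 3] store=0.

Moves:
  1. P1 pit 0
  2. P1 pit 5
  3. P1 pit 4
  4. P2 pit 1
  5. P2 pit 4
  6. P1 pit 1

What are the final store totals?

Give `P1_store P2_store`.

Answer: 2 1

Derivation:
Move 1: P1 pit0 -> P1=[0,4,5,5,2,4](0) P2=[3,2,4,2,2,3](0)
Move 2: P1 pit5 -> P1=[0,4,5,5,2,0](1) P2=[4,3,5,2,2,3](0)
Move 3: P1 pit4 -> P1=[0,4,5,5,0,1](2) P2=[4,3,5,2,2,3](0)
Move 4: P2 pit1 -> P1=[0,4,5,5,0,1](2) P2=[4,0,6,3,3,3](0)
Move 5: P2 pit4 -> P1=[1,4,5,5,0,1](2) P2=[4,0,6,3,0,4](1)
Move 6: P1 pit1 -> P1=[1,0,6,6,1,2](2) P2=[4,0,6,3,0,4](1)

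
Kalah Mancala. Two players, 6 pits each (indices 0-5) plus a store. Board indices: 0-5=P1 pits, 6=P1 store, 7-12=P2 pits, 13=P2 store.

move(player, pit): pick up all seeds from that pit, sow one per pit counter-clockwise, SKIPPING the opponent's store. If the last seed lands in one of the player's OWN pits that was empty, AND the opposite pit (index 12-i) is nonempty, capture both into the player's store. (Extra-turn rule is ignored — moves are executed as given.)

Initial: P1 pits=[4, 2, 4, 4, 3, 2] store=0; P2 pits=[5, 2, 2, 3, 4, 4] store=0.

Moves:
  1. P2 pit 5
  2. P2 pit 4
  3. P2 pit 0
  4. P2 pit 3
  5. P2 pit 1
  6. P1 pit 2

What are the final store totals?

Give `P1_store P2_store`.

Move 1: P2 pit5 -> P1=[5,3,5,4,3,2](0) P2=[5,2,2,3,4,0](1)
Move 2: P2 pit4 -> P1=[6,4,5,4,3,2](0) P2=[5,2,2,3,0,1](2)
Move 3: P2 pit0 -> P1=[6,4,5,4,3,2](0) P2=[0,3,3,4,1,2](2)
Move 4: P2 pit3 -> P1=[7,4,5,4,3,2](0) P2=[0,3,3,0,2,3](3)
Move 5: P2 pit1 -> P1=[7,4,5,4,3,2](0) P2=[0,0,4,1,3,3](3)
Move 6: P1 pit2 -> P1=[7,4,0,5,4,3](1) P2=[1,0,4,1,3,3](3)

Answer: 1 3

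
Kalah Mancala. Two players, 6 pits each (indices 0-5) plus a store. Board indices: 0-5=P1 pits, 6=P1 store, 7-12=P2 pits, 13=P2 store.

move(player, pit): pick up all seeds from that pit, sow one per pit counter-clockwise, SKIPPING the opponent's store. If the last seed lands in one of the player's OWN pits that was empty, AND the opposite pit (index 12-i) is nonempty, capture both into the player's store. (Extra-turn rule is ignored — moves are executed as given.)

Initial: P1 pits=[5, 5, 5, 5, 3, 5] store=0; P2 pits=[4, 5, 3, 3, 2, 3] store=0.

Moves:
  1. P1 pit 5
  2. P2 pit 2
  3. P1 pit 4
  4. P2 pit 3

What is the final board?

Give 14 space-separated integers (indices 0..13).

Move 1: P1 pit5 -> P1=[5,5,5,5,3,0](1) P2=[5,6,4,4,2,3](0)
Move 2: P2 pit2 -> P1=[5,5,5,5,3,0](1) P2=[5,6,0,5,3,4](1)
Move 3: P1 pit4 -> P1=[5,5,5,5,0,1](2) P2=[6,6,0,5,3,4](1)
Move 4: P2 pit3 -> P1=[6,6,5,5,0,1](2) P2=[6,6,0,0,4,5](2)

Answer: 6 6 5 5 0 1 2 6 6 0 0 4 5 2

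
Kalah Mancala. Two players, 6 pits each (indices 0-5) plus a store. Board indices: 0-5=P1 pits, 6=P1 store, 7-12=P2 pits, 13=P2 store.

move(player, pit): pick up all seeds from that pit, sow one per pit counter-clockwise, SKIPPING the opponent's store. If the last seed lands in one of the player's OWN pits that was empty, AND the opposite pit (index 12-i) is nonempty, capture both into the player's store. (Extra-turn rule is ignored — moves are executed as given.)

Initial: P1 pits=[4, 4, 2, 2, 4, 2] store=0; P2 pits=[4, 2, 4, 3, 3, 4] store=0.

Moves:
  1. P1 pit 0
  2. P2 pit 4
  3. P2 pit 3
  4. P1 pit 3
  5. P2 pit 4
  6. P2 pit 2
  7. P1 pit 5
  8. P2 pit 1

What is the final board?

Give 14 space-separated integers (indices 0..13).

Move 1: P1 pit0 -> P1=[0,5,3,3,5,2](0) P2=[4,2,4,3,3,4](0)
Move 2: P2 pit4 -> P1=[1,5,3,3,5,2](0) P2=[4,2,4,3,0,5](1)
Move 3: P2 pit3 -> P1=[1,5,3,3,5,2](0) P2=[4,2,4,0,1,6](2)
Move 4: P1 pit3 -> P1=[1,5,3,0,6,3](1) P2=[4,2,4,0,1,6](2)
Move 5: P2 pit4 -> P1=[1,5,3,0,6,3](1) P2=[4,2,4,0,0,7](2)
Move 6: P2 pit2 -> P1=[1,5,3,0,6,3](1) P2=[4,2,0,1,1,8](3)
Move 7: P1 pit5 -> P1=[1,5,3,0,6,0](2) P2=[5,3,0,1,1,8](3)
Move 8: P2 pit1 -> P1=[1,5,3,0,6,0](2) P2=[5,0,1,2,2,8](3)

Answer: 1 5 3 0 6 0 2 5 0 1 2 2 8 3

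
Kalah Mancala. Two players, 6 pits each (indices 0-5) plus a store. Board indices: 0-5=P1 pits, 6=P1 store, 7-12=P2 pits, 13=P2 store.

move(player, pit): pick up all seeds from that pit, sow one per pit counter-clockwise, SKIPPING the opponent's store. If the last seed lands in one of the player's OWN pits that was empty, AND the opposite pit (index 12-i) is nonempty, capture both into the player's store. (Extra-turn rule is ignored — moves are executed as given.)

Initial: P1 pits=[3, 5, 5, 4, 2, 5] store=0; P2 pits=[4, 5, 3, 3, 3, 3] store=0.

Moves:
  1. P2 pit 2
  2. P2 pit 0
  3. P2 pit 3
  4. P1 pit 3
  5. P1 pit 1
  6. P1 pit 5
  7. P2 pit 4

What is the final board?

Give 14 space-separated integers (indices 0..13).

Move 1: P2 pit2 -> P1=[3,5,5,4,2,5](0) P2=[4,5,0,4,4,4](0)
Move 2: P2 pit0 -> P1=[3,5,5,4,2,5](0) P2=[0,6,1,5,5,4](0)
Move 3: P2 pit3 -> P1=[4,6,5,4,2,5](0) P2=[0,6,1,0,6,5](1)
Move 4: P1 pit3 -> P1=[4,6,5,0,3,6](1) P2=[1,6,1,0,6,5](1)
Move 5: P1 pit1 -> P1=[4,0,6,1,4,7](2) P2=[2,6,1,0,6,5](1)
Move 6: P1 pit5 -> P1=[4,0,6,1,4,0](3) P2=[3,7,2,1,7,6](1)
Move 7: P2 pit4 -> P1=[5,1,7,2,5,0](3) P2=[3,7,2,1,0,7](2)

Answer: 5 1 7 2 5 0 3 3 7 2 1 0 7 2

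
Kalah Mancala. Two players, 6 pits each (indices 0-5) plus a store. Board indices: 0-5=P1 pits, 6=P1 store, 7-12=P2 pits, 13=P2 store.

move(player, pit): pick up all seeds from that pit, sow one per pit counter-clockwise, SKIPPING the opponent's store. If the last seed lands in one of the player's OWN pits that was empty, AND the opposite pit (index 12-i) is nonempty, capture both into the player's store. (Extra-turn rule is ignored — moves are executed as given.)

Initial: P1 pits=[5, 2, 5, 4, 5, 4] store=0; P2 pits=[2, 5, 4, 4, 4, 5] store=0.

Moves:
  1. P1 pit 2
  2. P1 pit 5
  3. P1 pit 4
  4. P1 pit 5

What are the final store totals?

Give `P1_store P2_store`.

Answer: 4 0

Derivation:
Move 1: P1 pit2 -> P1=[5,2,0,5,6,5](1) P2=[3,5,4,4,4,5](0)
Move 2: P1 pit5 -> P1=[5,2,0,5,6,0](2) P2=[4,6,5,5,4,5](0)
Move 3: P1 pit4 -> P1=[5,2,0,5,0,1](3) P2=[5,7,6,6,4,5](0)
Move 4: P1 pit5 -> P1=[5,2,0,5,0,0](4) P2=[5,7,6,6,4,5](0)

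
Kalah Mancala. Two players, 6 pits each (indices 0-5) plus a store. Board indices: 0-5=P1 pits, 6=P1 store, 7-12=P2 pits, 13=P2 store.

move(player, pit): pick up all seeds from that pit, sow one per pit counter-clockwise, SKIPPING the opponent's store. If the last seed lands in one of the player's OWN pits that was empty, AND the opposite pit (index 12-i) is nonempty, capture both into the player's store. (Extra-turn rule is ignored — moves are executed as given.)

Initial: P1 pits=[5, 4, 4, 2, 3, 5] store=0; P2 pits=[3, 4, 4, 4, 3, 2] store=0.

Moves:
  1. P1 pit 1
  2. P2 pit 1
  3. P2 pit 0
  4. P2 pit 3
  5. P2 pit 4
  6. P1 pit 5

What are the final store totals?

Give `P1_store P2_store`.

Answer: 1 2

Derivation:
Move 1: P1 pit1 -> P1=[5,0,5,3,4,6](0) P2=[3,4,4,4,3,2](0)
Move 2: P2 pit1 -> P1=[5,0,5,3,4,6](0) P2=[3,0,5,5,4,3](0)
Move 3: P2 pit0 -> P1=[5,0,5,3,4,6](0) P2=[0,1,6,6,4,3](0)
Move 4: P2 pit3 -> P1=[6,1,6,3,4,6](0) P2=[0,1,6,0,5,4](1)
Move 5: P2 pit4 -> P1=[7,2,7,3,4,6](0) P2=[0,1,6,0,0,5](2)
Move 6: P1 pit5 -> P1=[7,2,7,3,4,0](1) P2=[1,2,7,1,1,5](2)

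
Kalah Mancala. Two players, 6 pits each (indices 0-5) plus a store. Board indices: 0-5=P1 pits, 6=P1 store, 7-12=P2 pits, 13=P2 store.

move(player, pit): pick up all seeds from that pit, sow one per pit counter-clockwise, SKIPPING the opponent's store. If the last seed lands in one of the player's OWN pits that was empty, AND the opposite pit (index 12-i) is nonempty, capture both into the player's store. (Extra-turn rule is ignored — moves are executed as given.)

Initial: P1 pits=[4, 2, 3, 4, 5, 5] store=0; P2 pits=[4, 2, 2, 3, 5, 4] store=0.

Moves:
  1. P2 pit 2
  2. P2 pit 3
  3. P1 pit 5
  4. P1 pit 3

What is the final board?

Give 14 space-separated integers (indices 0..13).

Move 1: P2 pit2 -> P1=[4,2,3,4,5,5](0) P2=[4,2,0,4,6,4](0)
Move 2: P2 pit3 -> P1=[5,2,3,4,5,5](0) P2=[4,2,0,0,7,5](1)
Move 3: P1 pit5 -> P1=[5,2,3,4,5,0](1) P2=[5,3,1,1,7,5](1)
Move 4: P1 pit3 -> P1=[5,2,3,0,6,1](2) P2=[6,3,1,1,7,5](1)

Answer: 5 2 3 0 6 1 2 6 3 1 1 7 5 1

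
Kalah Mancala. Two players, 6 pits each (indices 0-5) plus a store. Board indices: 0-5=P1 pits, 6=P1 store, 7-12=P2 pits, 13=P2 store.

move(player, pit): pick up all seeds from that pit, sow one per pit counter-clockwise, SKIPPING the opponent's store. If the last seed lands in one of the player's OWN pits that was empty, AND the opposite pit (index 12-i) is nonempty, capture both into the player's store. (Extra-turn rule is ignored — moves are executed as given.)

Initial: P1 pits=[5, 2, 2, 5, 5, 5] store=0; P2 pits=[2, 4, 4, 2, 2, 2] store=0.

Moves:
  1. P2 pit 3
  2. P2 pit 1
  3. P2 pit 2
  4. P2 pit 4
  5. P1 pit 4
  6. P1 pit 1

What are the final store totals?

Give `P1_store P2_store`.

Move 1: P2 pit3 -> P1=[5,2,2,5,5,5](0) P2=[2,4,4,0,3,3](0)
Move 2: P2 pit1 -> P1=[5,2,2,5,5,5](0) P2=[2,0,5,1,4,4](0)
Move 3: P2 pit2 -> P1=[6,2,2,5,5,5](0) P2=[2,0,0,2,5,5](1)
Move 4: P2 pit4 -> P1=[7,3,3,5,5,5](0) P2=[2,0,0,2,0,6](2)
Move 5: P1 pit4 -> P1=[7,3,3,5,0,6](1) P2=[3,1,1,2,0,6](2)
Move 6: P1 pit1 -> P1=[7,0,4,6,0,6](3) P2=[3,0,1,2,0,6](2)

Answer: 3 2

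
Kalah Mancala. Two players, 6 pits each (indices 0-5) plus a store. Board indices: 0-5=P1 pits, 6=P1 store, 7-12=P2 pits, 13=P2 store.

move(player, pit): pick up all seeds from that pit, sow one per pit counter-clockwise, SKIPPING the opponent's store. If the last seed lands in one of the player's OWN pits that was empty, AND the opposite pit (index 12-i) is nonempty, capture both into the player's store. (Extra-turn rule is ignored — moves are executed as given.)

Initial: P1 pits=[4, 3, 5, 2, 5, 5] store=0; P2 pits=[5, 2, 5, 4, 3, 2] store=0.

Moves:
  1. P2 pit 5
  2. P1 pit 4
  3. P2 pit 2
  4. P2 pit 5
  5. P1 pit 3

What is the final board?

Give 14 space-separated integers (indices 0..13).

Answer: 6 4 5 0 1 7 1 6 3 0 5 4 0 3

Derivation:
Move 1: P2 pit5 -> P1=[5,3,5,2,5,5](0) P2=[5,2,5,4,3,0](1)
Move 2: P1 pit4 -> P1=[5,3,5,2,0,6](1) P2=[6,3,6,4,3,0](1)
Move 3: P2 pit2 -> P1=[6,4,5,2,0,6](1) P2=[6,3,0,5,4,1](2)
Move 4: P2 pit5 -> P1=[6,4,5,2,0,6](1) P2=[6,3,0,5,4,0](3)
Move 5: P1 pit3 -> P1=[6,4,5,0,1,7](1) P2=[6,3,0,5,4,0](3)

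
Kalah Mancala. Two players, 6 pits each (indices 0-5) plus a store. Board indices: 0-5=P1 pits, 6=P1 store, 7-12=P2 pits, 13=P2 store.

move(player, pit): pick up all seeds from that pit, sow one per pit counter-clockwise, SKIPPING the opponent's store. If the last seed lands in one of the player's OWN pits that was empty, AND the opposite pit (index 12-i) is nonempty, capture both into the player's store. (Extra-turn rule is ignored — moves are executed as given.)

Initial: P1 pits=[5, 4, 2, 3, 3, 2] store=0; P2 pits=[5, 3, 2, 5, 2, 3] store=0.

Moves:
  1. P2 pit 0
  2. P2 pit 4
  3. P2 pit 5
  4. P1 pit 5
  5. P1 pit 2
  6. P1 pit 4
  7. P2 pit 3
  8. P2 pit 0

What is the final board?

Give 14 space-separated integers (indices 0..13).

Answer: 8 6 1 5 0 1 4 0 6 3 0 1 1 3

Derivation:
Move 1: P2 pit0 -> P1=[5,4,2,3,3,2](0) P2=[0,4,3,6,3,4](0)
Move 2: P2 pit4 -> P1=[6,4,2,3,3,2](0) P2=[0,4,3,6,0,5](1)
Move 3: P2 pit5 -> P1=[7,5,3,4,3,2](0) P2=[0,4,3,6,0,0](2)
Move 4: P1 pit5 -> P1=[7,5,3,4,3,0](1) P2=[1,4,3,6,0,0](2)
Move 5: P1 pit2 -> P1=[7,5,0,5,4,0](3) P2=[0,4,3,6,0,0](2)
Move 6: P1 pit4 -> P1=[7,5,0,5,0,1](4) P2=[1,5,3,6,0,0](2)
Move 7: P2 pit3 -> P1=[8,6,1,5,0,1](4) P2=[1,5,3,0,1,1](3)
Move 8: P2 pit0 -> P1=[8,6,1,5,0,1](4) P2=[0,6,3,0,1,1](3)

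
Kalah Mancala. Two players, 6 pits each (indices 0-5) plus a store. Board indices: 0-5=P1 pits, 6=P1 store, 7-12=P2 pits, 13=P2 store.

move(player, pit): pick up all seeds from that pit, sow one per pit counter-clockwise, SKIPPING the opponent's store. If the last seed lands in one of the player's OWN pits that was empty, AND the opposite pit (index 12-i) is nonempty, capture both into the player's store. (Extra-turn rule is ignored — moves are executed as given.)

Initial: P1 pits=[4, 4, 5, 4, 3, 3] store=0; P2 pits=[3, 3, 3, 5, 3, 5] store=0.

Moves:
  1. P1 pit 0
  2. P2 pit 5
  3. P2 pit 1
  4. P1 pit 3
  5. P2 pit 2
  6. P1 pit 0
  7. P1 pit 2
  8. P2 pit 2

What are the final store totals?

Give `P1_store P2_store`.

Move 1: P1 pit0 -> P1=[0,5,6,5,4,3](0) P2=[3,3,3,5,3,5](0)
Move 2: P2 pit5 -> P1=[1,6,7,6,4,3](0) P2=[3,3,3,5,3,0](1)
Move 3: P2 pit1 -> P1=[1,6,7,6,4,3](0) P2=[3,0,4,6,4,0](1)
Move 4: P1 pit3 -> P1=[1,6,7,0,5,4](1) P2=[4,1,5,6,4,0](1)
Move 5: P2 pit2 -> P1=[2,6,7,0,5,4](1) P2=[4,1,0,7,5,1](2)
Move 6: P1 pit0 -> P1=[0,7,8,0,5,4](1) P2=[4,1,0,7,5,1](2)
Move 7: P1 pit2 -> P1=[0,7,0,1,6,5](2) P2=[5,2,1,8,5,1](2)
Move 8: P2 pit2 -> P1=[0,7,0,1,6,5](2) P2=[5,2,0,9,5,1](2)

Answer: 2 2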